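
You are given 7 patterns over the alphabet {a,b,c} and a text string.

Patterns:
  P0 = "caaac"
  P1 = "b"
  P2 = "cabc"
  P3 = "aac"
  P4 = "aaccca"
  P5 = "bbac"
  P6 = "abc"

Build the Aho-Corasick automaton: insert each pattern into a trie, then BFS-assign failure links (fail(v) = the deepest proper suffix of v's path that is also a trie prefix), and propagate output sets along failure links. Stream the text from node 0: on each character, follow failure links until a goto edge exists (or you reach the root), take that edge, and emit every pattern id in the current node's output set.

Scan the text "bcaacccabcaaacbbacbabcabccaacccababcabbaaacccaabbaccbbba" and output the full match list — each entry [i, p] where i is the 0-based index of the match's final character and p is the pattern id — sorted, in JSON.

Build:
Trie (insert patterns):
  n0 'ε': a→9 b→6 c→1
  n1 'c': a→2
  n2 'ca': a→3 b→7
  n3 'caa': a→4
  n4 'caaa': c→5
  n5 'caaac': ·  ←P0
  n6 'b': b→15  ←P1
  n7 'cab': c→8
  n8 'cabc': ·  ←P2
  n9 'a': a→10 b→18
  n10 'aa': c→11
  n11 'aac': c→12  ←P3
  n12 'aacc': c→13
  n13 'aaccc': a→14
  n14 'aaccca': ·  ←P4
  n15 'bb': a→16
  n16 'bba': c→17
  n17 'bbac': ·  ←P5
  n18 'ab': c→19
  n19 'abc': ·  ←P6

Failure links (BFS by depth):
  n1('c'): parent n0 fail=0; on 'c' 0 → fail=0;  out ∅∪∅=∅
  n6('b'): parent n0 fail=0; on 'b' 0 → fail=0;  out {1}∪∅={1}
  n9('a'): parent n0 fail=0; on 'a' 0 → fail=0;  out ∅∪∅=∅
  n2('ca'): parent n1 fail=0; on 'a' 0 → fail=9;  out ∅∪∅=∅
  n10('aa'): parent n9 fail=0; on 'a' 0 → fail=9;  out ∅∪∅=∅
  n15('bb'): parent n6 fail=0; on 'b' 0 → fail=6;  out ∅∪{1}={1}
  n18('ab'): parent n9 fail=0; on 'b' 0 → fail=6;  out ∅∪{1}={1}
  n3('caa'): parent n2 fail=9; on 'a' 9 → fail=10;  out ∅∪∅=∅
  n7('cab'): parent n2 fail=9; on 'b' 9 → fail=18;  out ∅∪{1}={1}
  n11('aac'): parent n10 fail=9; on 'c' 9→0 → fail=1;  out {3}∪∅={3}
  n16('bba'): parent n15 fail=6; on 'a' 6→0 → fail=9;  out ∅∪∅=∅
  n19('abc'): parent n18 fail=6; on 'c' 6→0 → fail=1;  out {6}∪∅={6}
  n4('caaa'): parent n3 fail=10; on 'a' 10→9 → fail=10;  out ∅∪∅=∅
  n8('cabc'): parent n7 fail=18; on 'c' 18 → fail=19;  out {2}∪{6}={2,6}
  n12('aacc'): parent n11 fail=1; on 'c' 1→0 → fail=1;  out ∅∪∅=∅
  n17('bbac'): parent n16 fail=9; on 'c' 9→0 → fail=1;  out {5}∪∅={5}
  n5('caaac'): parent n4 fail=10; on 'c' 10 → fail=11;  out {0}∪{3}={0,3}
  n13('aaccc'): parent n12 fail=1; on 'c' 1→0 → fail=1;  out ∅∪∅=∅
  n14('aaccca'): parent n13 fail=1; on 'a' 1 → fail=2;  out {4}∪∅={4}

Run:
[0] read 'b'  n0⇒n6  → match P1@[0:0]
[1] read 'c'  n6⇒n1 (fail-walked)
[2] read 'a'  n1⇒n2
[3] read 'a'  n2⇒n3
[4] read 'c'  n3⇒n11 (fail-walked)  → match P3@[2:4]
[5] read 'c'  n11⇒n12
[6] read 'c'  n12⇒n13
[7] read 'a'  n13⇒n14  → match P4@[2:7]
[8] read 'b'  n14⇒n7 (fail-walked)  → match P1@[8:8]
[9] read 'c'  n7⇒n8  → match P2@[6:9],P6@[7:9]
[10] read 'a'  n8⇒n2 (fail-walked)
[11] read 'a'  n2⇒n3
[12] read 'a'  n3⇒n4
[13] read 'c'  n4⇒n5  → match P0@[9:13],P3@[11:13]
[14] read 'b'  n5⇒n6 (fail-walked)  → match P1@[14:14]
[15] read 'b'  n6⇒n15  → match P1@[15:15]
[16] read 'a'  n15⇒n16
[17] read 'c'  n16⇒n17  → match P5@[14:17]
[18] read 'b'  n17⇒n6 (fail-walked)  → match P1@[18:18]
[19] read 'a'  n6⇒n9 (fail-walked)
[20] read 'b'  n9⇒n18  → match P1@[20:20]
[21] read 'c'  n18⇒n19  → match P6@[19:21]
[22] read 'a'  n19⇒n2 (fail-walked)
[23] read 'b'  n2⇒n7  → match P1@[23:23]
[24] read 'c'  n7⇒n8  → match P2@[21:24],P6@[22:24]
[25] read 'c'  n8⇒n1 (fail-walked)
[26] read 'a'  n1⇒n2
[27] read 'a'  n2⇒n3
[28] read 'c'  n3⇒n11 (fail-walked)  → match P3@[26:28]
[29] read 'c'  n11⇒n12
[30] read 'c'  n12⇒n13
[31] read 'a'  n13⇒n14  → match P4@[26:31]
[32] read 'b'  n14⇒n7 (fail-walked)  → match P1@[32:32]
[33] read 'a'  n7⇒n9 (fail-walked)
[34] read 'b'  n9⇒n18  → match P1@[34:34]
[35] read 'c'  n18⇒n19  → match P6@[33:35]
[36] read 'a'  n19⇒n2 (fail-walked)
[37] read 'b'  n2⇒n7  → match P1@[37:37]
[38] read 'b'  n7⇒n15 (fail-walked)  → match P1@[38:38]
[39] read 'a'  n15⇒n16
[40] read 'a'  n16⇒n10 (fail-walked)
[41] read 'a'  n10⇒n10 (fail-walked)
[42] read 'c'  n10⇒n11  → match P3@[40:42]
[43] read 'c'  n11⇒n12
[44] read 'c'  n12⇒n13
[45] read 'a'  n13⇒n14  → match P4@[40:45]
[46] read 'a'  n14⇒n3 (fail-walked)
[47] read 'b'  n3⇒n18 (fail-walked)  → match P1@[47:47]
[48] read 'b'  n18⇒n15 (fail-walked)  → match P1@[48:48]
[49] read 'a'  n15⇒n16
[50] read 'c'  n16⇒n17  → match P5@[47:50]
[51] read 'c'  n17⇒n1 (fail-walked)
[52] read 'b'  n1⇒n6 (fail-walked)  → match P1@[52:52]
[53] read 'b'  n6⇒n15  → match P1@[53:53]
[54] read 'b'  n15⇒n15 (fail-walked)  → match P1@[54:54]
[55] read 'a'  n15⇒n16

Matches: [[0,1],[4,3],[7,4],[8,1],[9,2],[9,6],[13,0],[13,3],[14,1],[15,1],[17,5],[18,1],[20,1],[21,6],[23,1],[24,2],[24,6],[28,3],[31,4],[32,1],[34,1],[35,6],[37,1],[38,1],[42,3],[45,4],[47,1],[48,1],[50,5],[52,1],[53,1],[54,1]]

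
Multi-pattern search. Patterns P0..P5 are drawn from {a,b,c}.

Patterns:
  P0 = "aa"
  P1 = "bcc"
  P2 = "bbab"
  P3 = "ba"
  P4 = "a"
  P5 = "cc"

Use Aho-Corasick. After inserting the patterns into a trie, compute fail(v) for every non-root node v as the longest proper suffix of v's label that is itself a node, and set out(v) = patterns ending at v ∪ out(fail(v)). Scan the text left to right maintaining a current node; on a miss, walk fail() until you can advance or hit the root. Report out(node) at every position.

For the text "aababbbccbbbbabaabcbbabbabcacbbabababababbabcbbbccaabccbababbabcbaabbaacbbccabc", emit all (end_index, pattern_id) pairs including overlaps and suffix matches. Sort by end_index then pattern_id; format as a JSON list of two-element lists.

Build automaton:
Trie nodes:
  n0 'ε': a→1 b→3 c→10
  n1 'a': a→2  [P4 ends]
  n2 'aa': ·  [P0 ends]
  n3 'b': a→9 b→6 c→4
  n4 'bc': c→5
  n5 'bcc': ·  [P1 ends]
  n6 'bb': a→7
  n7 'bba': b→8
  n8 'bbab': ·  [P2 ends]
  n9 'ba': ·  [P3 ends]
  n10 'c': c→11
  n11 'cc': ·  [P5 ends]

Failure links (BFS by depth):
  n1('a'): parent n0 fail=0; on 'a' 0 → fail=0;  out {4}∪∅={4}
  n3('b'): parent n0 fail=0; on 'b' 0 → fail=0;  out ∅∪∅=∅
  n10('c'): parent n0 fail=0; on 'c' 0 → fail=0;  out ∅∪∅=∅
  n2('aa'): parent n1 fail=0; on 'a' 0 → fail=1;  out {0}∪{4}={0,4}
  n4('bc'): parent n3 fail=0; on 'c' 0 → fail=10;  out ∅∪∅=∅
  n6('bb'): parent n3 fail=0; on 'b' 0 → fail=3;  out ∅∪∅=∅
  n9('ba'): parent n3 fail=0; on 'a' 0 → fail=1;  out {3}∪{4}={3,4}
  n11('cc'): parent n10 fail=0; on 'c' 0 → fail=10;  out {5}∪∅={5}
  n5('bcc'): parent n4 fail=10; on 'c' 10 → fail=11;  out {1}∪{5}={1,5}
  n7('bba'): parent n6 fail=3; on 'a' 3 → fail=9;  out ∅∪{3,4}={3,4}
  n8('bbab'): parent n7 fail=9; on 'b' 9→1→0 → fail=3;  out {2}∪∅={2}

Scan:
[0] read 'a'  n0⇒n1  ** P4@[0:0]
[1] read 'a'  n1⇒n2  ** P0@[0:1],P4@[1:1]
[2] read 'b'  n2⇒n3 (fail-walked)
[3] read 'a'  n3⇒n9  ** P3@[2:3],P4@[3:3]
[4] read 'b'  n9⇒n3 (fail-walked)
[5] read 'b'  n3⇒n6
[6] read 'b'  n6⇒n6 (fail-walked)
[7] read 'c'  n6⇒n4 (fail-walked)
[8] read 'c'  n4⇒n5  ** P1@[6:8],P5@[7:8]
[9] read 'b'  n5⇒n3 (fail-walked)
[10] read 'b'  n3⇒n6
[11] read 'b'  n6⇒n6 (fail-walked)
[12] read 'b'  n6⇒n6 (fail-walked)
[13] read 'a'  n6⇒n7  ** P3@[12:13],P4@[13:13]
[14] read 'b'  n7⇒n8  ** P2@[11:14]
[15] read 'a'  n8⇒n9 (fail-walked)  ** P3@[14:15],P4@[15:15]
[16] read 'a'  n9⇒n2 (fail-walked)  ** P0@[15:16],P4@[16:16]
[17] read 'b'  n2⇒n3 (fail-walked)
[18] read 'c'  n3⇒n4
[19] read 'b'  n4⇒n3 (fail-walked)
[20] read 'b'  n3⇒n6
[21] read 'a'  n6⇒n7  ** P3@[20:21],P4@[21:21]
[22] read 'b'  n7⇒n8  ** P2@[19:22]
[23] read 'b'  n8⇒n6 (fail-walked)
[24] read 'a'  n6⇒n7  ** P3@[23:24],P4@[24:24]
[25] read 'b'  n7⇒n8  ** P2@[22:25]
[26] read 'c'  n8⇒n4 (fail-walked)
[27] read 'a'  n4⇒n1 (fail-walked)  ** P4@[27:27]
[28] read 'c'  n1⇒n10 (fail-walked)
[29] read 'b'  n10⇒n3 (fail-walked)
[30] read 'b'  n3⇒n6
[31] read 'a'  n6⇒n7  ** P3@[30:31],P4@[31:31]
[32] read 'b'  n7⇒n8  ** P2@[29:32]
[33] read 'a'  n8⇒n9 (fail-walked)  ** P3@[32:33],P4@[33:33]
[34] read 'b'  n9⇒n3 (fail-walked)
[35] read 'a'  n3⇒n9  ** P3@[34:35],P4@[35:35]
[36] read 'b'  n9⇒n3 (fail-walked)
[37] read 'a'  n3⇒n9  ** P3@[36:37],P4@[37:37]
[38] read 'b'  n9⇒n3 (fail-walked)
[39] read 'a'  n3⇒n9  ** P3@[38:39],P4@[39:39]
[40] read 'b'  n9⇒n3 (fail-walked)
[41] read 'b'  n3⇒n6
[42] read 'a'  n6⇒n7  ** P3@[41:42],P4@[42:42]
[43] read 'b'  n7⇒n8  ** P2@[40:43]
[44] read 'c'  n8⇒n4 (fail-walked)
[45] read 'b'  n4⇒n3 (fail-walked)
[46] read 'b'  n3⇒n6
[47] read 'b'  n6⇒n6 (fail-walked)
[48] read 'c'  n6⇒n4 (fail-walked)
[49] read 'c'  n4⇒n5  ** P1@[47:49],P5@[48:49]
[50] read 'a'  n5⇒n1 (fail-walked)  ** P4@[50:50]
[51] read 'a'  n1⇒n2  ** P0@[50:51],P4@[51:51]
[52] read 'b'  n2⇒n3 (fail-walked)
[53] read 'c'  n3⇒n4
[54] read 'c'  n4⇒n5  ** P1@[52:54],P5@[53:54]
[55] read 'b'  n5⇒n3 (fail-walked)
[56] read 'a'  n3⇒n9  ** P3@[55:56],P4@[56:56]
[57] read 'b'  n9⇒n3 (fail-walked)
[58] read 'a'  n3⇒n9  ** P3@[57:58],P4@[58:58]
[59] read 'b'  n9⇒n3 (fail-walked)
[60] read 'b'  n3⇒n6
[61] read 'a'  n6⇒n7  ** P3@[60:61],P4@[61:61]
[62] read 'b'  n7⇒n8  ** P2@[59:62]
[63] read 'c'  n8⇒n4 (fail-walked)
[64] read 'b'  n4⇒n3 (fail-walked)
[65] read 'a'  n3⇒n9  ** P3@[64:65],P4@[65:65]
[66] read 'a'  n9⇒n2 (fail-walked)  ** P0@[65:66],P4@[66:66]
[67] read 'b'  n2⇒n3 (fail-walked)
[68] read 'b'  n3⇒n6
[69] read 'a'  n6⇒n7  ** P3@[68:69],P4@[69:69]
[70] read 'a'  n7⇒n2 (fail-walked)  ** P0@[69:70],P4@[70:70]
[71] read 'c'  n2⇒n10 (fail-walked)
[72] read 'b'  n10⇒n3 (fail-walked)
[73] read 'b'  n3⇒n6
[74] read 'c'  n6⇒n4 (fail-walked)
[75] read 'c'  n4⇒n5  ** P1@[73:75],P5@[74:75]
[76] read 'a'  n5⇒n1 (fail-walked)  ** P4@[76:76]
[77] read 'b'  n1⇒n3 (fail-walked)
[78] read 'c'  n3⇒n4

All matches (sorted): [[0,4],[1,0],[1,4],[3,3],[3,4],[8,1],[8,5],[13,3],[13,4],[14,2],[15,3],[15,4],[16,0],[16,4],[21,3],[21,4],[22,2],[24,3],[24,4],[25,2],[27,4],[31,3],[31,4],[32,2],[33,3],[33,4],[35,3],[35,4],[37,3],[37,4],[39,3],[39,4],[42,3],[42,4],[43,2],[49,1],[49,5],[50,4],[51,0],[51,4],[54,1],[54,5],[56,3],[56,4],[58,3],[58,4],[61,3],[61,4],[62,2],[65,3],[65,4],[66,0],[66,4],[69,3],[69,4],[70,0],[70,4],[75,1],[75,5],[76,4]]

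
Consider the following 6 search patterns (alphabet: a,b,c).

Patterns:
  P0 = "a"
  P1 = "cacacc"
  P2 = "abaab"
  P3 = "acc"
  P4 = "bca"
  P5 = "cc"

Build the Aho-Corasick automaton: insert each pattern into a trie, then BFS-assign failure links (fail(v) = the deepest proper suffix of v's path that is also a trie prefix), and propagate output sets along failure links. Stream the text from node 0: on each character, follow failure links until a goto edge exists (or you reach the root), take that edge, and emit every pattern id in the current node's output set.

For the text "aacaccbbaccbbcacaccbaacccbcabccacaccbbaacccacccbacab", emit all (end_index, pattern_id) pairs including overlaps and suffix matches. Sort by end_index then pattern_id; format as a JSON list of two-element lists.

Build automaton:
Trie (insert patterns):
  n0 'ε': a→1 b→14 c→2
  n1 'a': b→8 c→12  ←P0
  n2 'c': a→3 c→17
  n3 'ca': c→4
  n4 'cac': a→5
  n5 'caca': c→6
  n6 'cacac': c→7
  n7 'cacacc': ·  ←P1
  n8 'ab': a→9
  n9 'aba': a→10
  n10 'abaa': b→11
  n11 'abaab': ·  ←P2
  n12 'ac': c→13
  n13 'acc': ·  ←P3
  n14 'b': c→15
  n15 'bc': a→16
  n16 'bca': ·  ←P4
  n17 'cc': ·  ←P5

Failure links (BFS by depth):
  fail(1) 'a': from fail(0)=0 chase 'a': 0 ⇒ 0;  out={0}∪out(0)={0}
  fail(2) 'c': from fail(0)=0 chase 'c': 0 ⇒ 0;  out=∅∪out(0)=∅
  fail(14) 'b': from fail(0)=0 chase 'b': 0 ⇒ 0;  out=∅∪out(0)=∅
  fail(3) 'ca': from fail(2)=0 chase 'a': 0 ⇒ 1;  out=∅∪out(1)={0}
  fail(8) 'ab': from fail(1)=0 chase 'b': 0 ⇒ 14;  out=∅∪out(14)=∅
  fail(12) 'ac': from fail(1)=0 chase 'c': 0 ⇒ 2;  out=∅∪out(2)=∅
  fail(15) 'bc': from fail(14)=0 chase 'c': 0 ⇒ 2;  out=∅∪out(2)=∅
  fail(17) 'cc': from fail(2)=0 chase 'c': 0 ⇒ 2;  out={5}∪out(2)={5}
  fail(4) 'cac': from fail(3)=1 chase 'c': 1 ⇒ 12;  out=∅∪out(12)=∅
  fail(9) 'aba': from fail(8)=14 chase 'a': 14→0 ⇒ 1;  out=∅∪out(1)={0}
  fail(13) 'acc': from fail(12)=2 chase 'c': 2 ⇒ 17;  out={3}∪out(17)={3,5}
  fail(16) 'bca': from fail(15)=2 chase 'a': 2 ⇒ 3;  out={4}∪out(3)={0,4}
  fail(5) 'caca': from fail(4)=12 chase 'a': 12→2 ⇒ 3;  out=∅∪out(3)={0}
  fail(10) 'abaa': from fail(9)=1 chase 'a': 1→0 ⇒ 1;  out=∅∪out(1)={0}
  fail(6) 'cacac': from fail(5)=3 chase 'c': 3 ⇒ 4;  out=∅∪out(4)=∅
  fail(11) 'abaab': from fail(10)=1 chase 'b': 1 ⇒ 8;  out={2}∪out(8)={2}
  fail(7) 'cacacc': from fail(6)=4 chase 'c': 4→12 ⇒ 13;  out={1}∪out(13)={1,3,5}

Scan:
[0] read 'a'  n0⇒n1  → match P0@[0:0]
[1] read 'a'  n1⇒n1 (via fail)  → match P0@[1:1]
[2] read 'c'  n1⇒n12
[3] read 'a'  n12⇒n3 (via fail)  → match P0@[3:3]
[4] read 'c'  n3⇒n4
[5] read 'c'  n4⇒n13 (via fail)  → match P3@[3:5],P5@[4:5]
[6] read 'b'  n13⇒n14 (via fail)
[7] read 'b'  n14⇒n14 (via fail)
[8] read 'a'  n14⇒n1 (via fail)  → match P0@[8:8]
[9] read 'c'  n1⇒n12
[10] read 'c'  n12⇒n13  → match P3@[8:10],P5@[9:10]
[11] read 'b'  n13⇒n14 (via fail)
[12] read 'b'  n14⇒n14 (via fail)
[13] read 'c'  n14⇒n15
[14] read 'a'  n15⇒n16  → match P0@[14:14],P4@[12:14]
[15] read 'c'  n16⇒n4 (via fail)
[16] read 'a'  n4⇒n5  → match P0@[16:16]
[17] read 'c'  n5⇒n6
[18] read 'c'  n6⇒n7  → match P1@[13:18],P3@[16:18],P5@[17:18]
[19] read 'b'  n7⇒n14 (via fail)
[20] read 'a'  n14⇒n1 (via fail)  → match P0@[20:20]
[21] read 'a'  n1⇒n1 (via fail)  → match P0@[21:21]
[22] read 'c'  n1⇒n12
[23] read 'c'  n12⇒n13  → match P3@[21:23],P5@[22:23]
[24] read 'c'  n13⇒n17 (via fail)  → match P5@[23:24]
[25] read 'b'  n17⇒n14 (via fail)
[26] read 'c'  n14⇒n15
[27] read 'a'  n15⇒n16  → match P0@[27:27],P4@[25:27]
[28] read 'b'  n16⇒n8 (via fail)
[29] read 'c'  n8⇒n15 (via fail)
[30] read 'c'  n15⇒n17 (via fail)  → match P5@[29:30]
[31] read 'a'  n17⇒n3 (via fail)  → match P0@[31:31]
[32] read 'c'  n3⇒n4
[33] read 'a'  n4⇒n5  → match P0@[33:33]
[34] read 'c'  n5⇒n6
[35] read 'c'  n6⇒n7  → match P1@[30:35],P3@[33:35],P5@[34:35]
[36] read 'b'  n7⇒n14 (via fail)
[37] read 'b'  n14⇒n14 (via fail)
[38] read 'a'  n14⇒n1 (via fail)  → match P0@[38:38]
[39] read 'a'  n1⇒n1 (via fail)  → match P0@[39:39]
[40] read 'c'  n1⇒n12
[41] read 'c'  n12⇒n13  → match P3@[39:41],P5@[40:41]
[42] read 'c'  n13⇒n17 (via fail)  → match P5@[41:42]
[43] read 'a'  n17⇒n3 (via fail)  → match P0@[43:43]
[44] read 'c'  n3⇒n4
[45] read 'c'  n4⇒n13 (via fail)  → match P3@[43:45],P5@[44:45]
[46] read 'c'  n13⇒n17 (via fail)  → match P5@[45:46]
[47] read 'b'  n17⇒n14 (via fail)
[48] read 'a'  n14⇒n1 (via fail)  → match P0@[48:48]
[49] read 'c'  n1⇒n12
[50] read 'a'  n12⇒n3 (via fail)  → match P0@[50:50]
[51] read 'b'  n3⇒n8 (via fail)

Matches: [[0,0],[1,0],[3,0],[5,3],[5,5],[8,0],[10,3],[10,5],[14,0],[14,4],[16,0],[18,1],[18,3],[18,5],[20,0],[21,0],[23,3],[23,5],[24,5],[27,0],[27,4],[30,5],[31,0],[33,0],[35,1],[35,3],[35,5],[38,0],[39,0],[41,3],[41,5],[42,5],[43,0],[45,3],[45,5],[46,5],[48,0],[50,0]]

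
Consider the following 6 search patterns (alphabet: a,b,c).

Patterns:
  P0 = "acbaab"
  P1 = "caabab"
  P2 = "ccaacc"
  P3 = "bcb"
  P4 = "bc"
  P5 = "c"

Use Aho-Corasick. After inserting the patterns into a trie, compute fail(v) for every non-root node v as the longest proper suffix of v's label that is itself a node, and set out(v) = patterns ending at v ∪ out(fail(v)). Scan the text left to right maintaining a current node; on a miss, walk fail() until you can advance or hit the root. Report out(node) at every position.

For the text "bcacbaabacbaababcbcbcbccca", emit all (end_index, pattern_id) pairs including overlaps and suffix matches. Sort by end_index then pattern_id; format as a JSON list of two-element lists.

Build:
Trie (insert patterns):
  n0 'ε': a→1 b→18 c→7
  n1 'a': c→2
  n2 'ac': b→3
  n3 'acb': a→4
  n4 'acba': a→5
  n5 'acbaa': b→6
  n6 'acbaab': ·  [P0 ends]
  n7 'c': a→8 c→13  [P5 ends]
  n8 'ca': a→9
  n9 'caa': b→10
  n10 'caab': a→11
  n11 'caaba': b→12
  n12 'caabab': ·  [P1 ends]
  n13 'cc': a→14
  n14 'cca': a→15
  n15 'ccaa': c→16
  n16 'ccaac': c→17
  n17 'ccaacc': ·  [P2 ends]
  n18 'b': c→19
  n19 'bc': b→20  [P4 ends]
  n20 'bcb': ·  [P3 ends]

Failure links (BFS by depth):
  n1('a'): parent n0 fail=0; on 'a' 0 → fail=0;  out ∅∪∅=∅
  n7('c'): parent n0 fail=0; on 'c' 0 → fail=0;  out {5}∪∅={5}
  n18('b'): parent n0 fail=0; on 'b' 0 → fail=0;  out ∅∪∅=∅
  n2('ac'): parent n1 fail=0; on 'c' 0 → fail=7;  out ∅∪{5}={5}
  n8('ca'): parent n7 fail=0; on 'a' 0 → fail=1;  out ∅∪∅=∅
  n13('cc'): parent n7 fail=0; on 'c' 0 → fail=7;  out ∅∪{5}={5}
  n19('bc'): parent n18 fail=0; on 'c' 0 → fail=7;  out {4}∪{5}={4,5}
  n3('acb'): parent n2 fail=7; on 'b' 7→0 → fail=18;  out ∅∪∅=∅
  n9('caa'): parent n8 fail=1; on 'a' 1→0 → fail=1;  out ∅∪∅=∅
  n14('cca'): parent n13 fail=7; on 'a' 7 → fail=8;  out ∅∪∅=∅
  n20('bcb'): parent n19 fail=7; on 'b' 7→0 → fail=18;  out {3}∪∅={3}
  n4('acba'): parent n3 fail=18; on 'a' 18→0 → fail=1;  out ∅∪∅=∅
  n10('caab'): parent n9 fail=1; on 'b' 1→0 → fail=18;  out ∅∪∅=∅
  n15('ccaa'): parent n14 fail=8; on 'a' 8 → fail=9;  out ∅∪∅=∅
  n5('acbaa'): parent n4 fail=1; on 'a' 1→0 → fail=1;  out ∅∪∅=∅
  n11('caaba'): parent n10 fail=18; on 'a' 18→0 → fail=1;  out ∅∪∅=∅
  n16('ccaac'): parent n15 fail=9; on 'c' 9→1 → fail=2;  out ∅∪{5}={5}
  n6('acbaab'): parent n5 fail=1; on 'b' 1→0 → fail=18;  out {0}∪∅={0}
  n12('caabab'): parent n11 fail=1; on 'b' 1→0 → fail=18;  out {1}∪∅={1}
  n17('ccaacc'): parent n16 fail=2; on 'c' 2→7 → fail=13;  out {2}∪{5}={2,5}

Run:
[0] read 'b'  n0⇒n18
[1] read 'c'  n18⇒n19  ** P4@[0:1],P5@[1:1]
[2] read 'a'  n19⇒n8 (fail-walked)
[3] read 'c'  n8⇒n2 (fail-walked)  ** P5@[3:3]
[4] read 'b'  n2⇒n3
[5] read 'a'  n3⇒n4
[6] read 'a'  n4⇒n5
[7] read 'b'  n5⇒n6  ** P0@[2:7]
[8] read 'a'  n6⇒n1 (fail-walked)
[9] read 'c'  n1⇒n2  ** P5@[9:9]
[10] read 'b'  n2⇒n3
[11] read 'a'  n3⇒n4
[12] read 'a'  n4⇒n5
[13] read 'b'  n5⇒n6  ** P0@[8:13]
[14] read 'a'  n6⇒n1 (fail-walked)
[15] read 'b'  n1⇒n18 (fail-walked)
[16] read 'c'  n18⇒n19  ** P4@[15:16],P5@[16:16]
[17] read 'b'  n19⇒n20  ** P3@[15:17]
[18] read 'c'  n20⇒n19 (fail-walked)  ** P4@[17:18],P5@[18:18]
[19] read 'b'  n19⇒n20  ** P3@[17:19]
[20] read 'c'  n20⇒n19 (fail-walked)  ** P4@[19:20],P5@[20:20]
[21] read 'b'  n19⇒n20  ** P3@[19:21]
[22] read 'c'  n20⇒n19 (fail-walked)  ** P4@[21:22],P5@[22:22]
[23] read 'c'  n19⇒n13 (fail-walked)  ** P5@[23:23]
[24] read 'c'  n13⇒n13 (fail-walked)  ** P5@[24:24]
[25] read 'a'  n13⇒n14

All matches (sorted): [[1,4],[1,5],[3,5],[7,0],[9,5],[13,0],[16,4],[16,5],[17,3],[18,4],[18,5],[19,3],[20,4],[20,5],[21,3],[22,4],[22,5],[23,5],[24,5]]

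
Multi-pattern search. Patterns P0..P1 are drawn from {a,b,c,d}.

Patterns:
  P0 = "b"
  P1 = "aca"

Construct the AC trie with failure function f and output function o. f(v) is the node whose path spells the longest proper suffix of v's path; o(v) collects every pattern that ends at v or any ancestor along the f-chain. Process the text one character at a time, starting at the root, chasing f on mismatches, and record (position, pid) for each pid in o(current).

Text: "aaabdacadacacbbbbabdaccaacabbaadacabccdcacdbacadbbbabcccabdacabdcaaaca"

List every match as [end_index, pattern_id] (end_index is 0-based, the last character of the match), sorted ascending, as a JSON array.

Build automaton:
Trie (insert patterns):
  0='ε' goto a→2 b→1
  1='b' goto ·  ←P0
  2='a' goto c→3
  3='ac' goto a→4
  4='aca' goto ·  ←P1

BFS fail/out derivation:
  fail(1) 'b': from fail(0)=0 chase 'b': 0 ⇒ 0;  out={0}∪out(0)={0}
  fail(2) 'a': from fail(0)=0 chase 'a': 0 ⇒ 0;  out=∅∪out(0)=∅
  fail(3) 'ac': from fail(2)=0 chase 'c': 0 ⇒ 0;  out=∅∪out(0)=∅
  fail(4) 'aca': from fail(3)=0 chase 'a': 0 ⇒ 2;  out={1}∪out(2)={1}

Text stream:
[0] read 'a'  n0⇒n2
[1] read 'a'  n2⇒n2 ·f
[2] read 'a'  n2⇒n2 ·f
[3] read 'b'  n2⇒n1 ·f  → match P0@[3:3]
[4] read 'd'  n1⇒n0 ·f
[5] read 'a'  n0⇒n2
[6] read 'c'  n2⇒n3
[7] read 'a'  n3⇒n4  → match P1@[5:7]
[8] read 'd'  n4⇒n0 ·f
[9] read 'a'  n0⇒n2
[10] read 'c'  n2⇒n3
[11] read 'a'  n3⇒n4  → match P1@[9:11]
[12] read 'c'  n4⇒n3 ·f
[13] read 'b'  n3⇒n1 ·f  → match P0@[13:13]
[14] read 'b'  n1⇒n1 ·f  → match P0@[14:14]
[15] read 'b'  n1⇒n1 ·f  → match P0@[15:15]
[16] read 'b'  n1⇒n1 ·f  → match P0@[16:16]
[17] read 'a'  n1⇒n2 ·f
[18] read 'b'  n2⇒n1 ·f  → match P0@[18:18]
[19] read 'd'  n1⇒n0 ·f
[20] read 'a'  n0⇒n2
[21] read 'c'  n2⇒n3
[22] read 'c'  n3⇒n0 ·f
[23] read 'a'  n0⇒n2
[24] read 'a'  n2⇒n2 ·f
[25] read 'c'  n2⇒n3
[26] read 'a'  n3⇒n4  → match P1@[24:26]
[27] read 'b'  n4⇒n1 ·f  → match P0@[27:27]
[28] read 'b'  n1⇒n1 ·f  → match P0@[28:28]
[29] read 'a'  n1⇒n2 ·f
[30] read 'a'  n2⇒n2 ·f
[31] read 'd'  n2⇒n0 ·f
[32] read 'a'  n0⇒n2
[33] read 'c'  n2⇒n3
[34] read 'a'  n3⇒n4  → match P1@[32:34]
[35] read 'b'  n4⇒n1 ·f  → match P0@[35:35]
[36] read 'c'  n1⇒n0 ·f
[37] read 'c'  n0⇒n0
[38] read 'd'  n0⇒n0
[39] read 'c'  n0⇒n0
[40] read 'a'  n0⇒n2
[41] read 'c'  n2⇒n3
[42] read 'd'  n3⇒n0 ·f
[43] read 'b'  n0⇒n1  → match P0@[43:43]
[44] read 'a'  n1⇒n2 ·f
[45] read 'c'  n2⇒n3
[46] read 'a'  n3⇒n4  → match P1@[44:46]
[47] read 'd'  n4⇒n0 ·f
[48] read 'b'  n0⇒n1  → match P0@[48:48]
[49] read 'b'  n1⇒n1 ·f  → match P0@[49:49]
[50] read 'b'  n1⇒n1 ·f  → match P0@[50:50]
[51] read 'a'  n1⇒n2 ·f
[52] read 'b'  n2⇒n1 ·f  → match P0@[52:52]
[53] read 'c'  n1⇒n0 ·f
[54] read 'c'  n0⇒n0
[55] read 'c'  n0⇒n0
[56] read 'a'  n0⇒n2
[57] read 'b'  n2⇒n1 ·f  → match P0@[57:57]
[58] read 'd'  n1⇒n0 ·f
[59] read 'a'  n0⇒n2
[60] read 'c'  n2⇒n3
[61] read 'a'  n3⇒n4  → match P1@[59:61]
[62] read 'b'  n4⇒n1 ·f  → match P0@[62:62]
[63] read 'd'  n1⇒n0 ·f
[64] read 'c'  n0⇒n0
[65] read 'a'  n0⇒n2
[66] read 'a'  n2⇒n2 ·f
[67] read 'a'  n2⇒n2 ·f
[68] read 'c'  n2⇒n3
[69] read 'a'  n3⇒n4  → match P1@[67:69]

Matches: [[3,0],[7,1],[11,1],[13,0],[14,0],[15,0],[16,0],[18,0],[26,1],[27,0],[28,0],[34,1],[35,0],[43,0],[46,1],[48,0],[49,0],[50,0],[52,0],[57,0],[61,1],[62,0],[69,1]]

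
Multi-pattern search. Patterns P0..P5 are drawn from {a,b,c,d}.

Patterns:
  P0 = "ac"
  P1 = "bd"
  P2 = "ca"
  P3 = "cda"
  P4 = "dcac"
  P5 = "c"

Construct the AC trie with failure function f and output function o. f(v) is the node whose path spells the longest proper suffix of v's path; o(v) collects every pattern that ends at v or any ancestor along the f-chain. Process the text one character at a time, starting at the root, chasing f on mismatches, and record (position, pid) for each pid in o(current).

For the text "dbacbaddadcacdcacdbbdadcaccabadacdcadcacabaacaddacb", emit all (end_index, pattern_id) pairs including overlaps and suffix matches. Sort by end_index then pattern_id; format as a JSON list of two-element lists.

Construct AC machine:
Trie nodes:
  n0 'ε': a→1 b→3 c→5 d→9
  n1 'a': c→2
  n2 'ac': ·  ←P0
  n3 'b': d→4
  n4 'bd': ·  ←P1
  n5 'c': a→6 d→7  ←P5
  n6 'ca': ·  ←P2
  n7 'cd': a→8
  n8 'cda': ·  ←P3
  n9 'd': c→10
  n10 'dc': a→11
  n11 'dca': c→12
  n12 'dcac': ·  ←P4

BFS fail/out derivation:
  n1('a'): parent n0 fail=0; on 'a' 0 → fail=0;  out ∅∪∅=∅
  n3('b'): parent n0 fail=0; on 'b' 0 → fail=0;  out ∅∪∅=∅
  n5('c'): parent n0 fail=0; on 'c' 0 → fail=0;  out {5}∪∅={5}
  n9('d'): parent n0 fail=0; on 'd' 0 → fail=0;  out ∅∪∅=∅
  n2('ac'): parent n1 fail=0; on 'c' 0 → fail=5;  out {0}∪{5}={0,5}
  n4('bd'): parent n3 fail=0; on 'd' 0 → fail=9;  out {1}∪∅={1}
  n6('ca'): parent n5 fail=0; on 'a' 0 → fail=1;  out {2}∪∅={2}
  n7('cd'): parent n5 fail=0; on 'd' 0 → fail=9;  out ∅∪∅=∅
  n10('dc'): parent n9 fail=0; on 'c' 0 → fail=5;  out ∅∪{5}={5}
  n8('cda'): parent n7 fail=9; on 'a' 9→0 → fail=1;  out {3}∪∅={3}
  n11('dca'): parent n10 fail=5; on 'a' 5 → fail=6;  out ∅∪{2}={2}
  n12('dcac'): parent n11 fail=6; on 'c' 6→1 → fail=2;  out {4}∪{0,5}={0,4,5}

Scan:
[0] read 'd'  n0⇒n9
[1] read 'b'  n9⇒n3 (fail-walked)
[2] read 'a'  n3⇒n1 (fail-walked)
[3] read 'c'  n1⇒n2  → match P0@[2:3],P5@[3:3]
[4] read 'b'  n2⇒n3 (fail-walked)
[5] read 'a'  n3⇒n1 (fail-walked)
[6] read 'd'  n1⇒n9 (fail-walked)
[7] read 'd'  n9⇒n9 (fail-walked)
[8] read 'a'  n9⇒n1 (fail-walked)
[9] read 'd'  n1⇒n9 (fail-walked)
[10] read 'c'  n9⇒n10  → match P5@[10:10]
[11] read 'a'  n10⇒n11  → match P2@[10:11]
[12] read 'c'  n11⇒n12  → match P0@[11:12],P4@[9:12],P5@[12:12]
[13] read 'd'  n12⇒n7 (fail-walked)
[14] read 'c'  n7⇒n10 (fail-walked)  → match P5@[14:14]
[15] read 'a'  n10⇒n11  → match P2@[14:15]
[16] read 'c'  n11⇒n12  → match P0@[15:16],P4@[13:16],P5@[16:16]
[17] read 'd'  n12⇒n7 (fail-walked)
[18] read 'b'  n7⇒n3 (fail-walked)
[19] read 'b'  n3⇒n3 (fail-walked)
[20] read 'd'  n3⇒n4  → match P1@[19:20]
[21] read 'a'  n4⇒n1 (fail-walked)
[22] read 'd'  n1⇒n9 (fail-walked)
[23] read 'c'  n9⇒n10  → match P5@[23:23]
[24] read 'a'  n10⇒n11  → match P2@[23:24]
[25] read 'c'  n11⇒n12  → match P0@[24:25],P4@[22:25],P5@[25:25]
[26] read 'c'  n12⇒n5 (fail-walked)  → match P5@[26:26]
[27] read 'a'  n5⇒n6  → match P2@[26:27]
[28] read 'b'  n6⇒n3 (fail-walked)
[29] read 'a'  n3⇒n1 (fail-walked)
[30] read 'd'  n1⇒n9 (fail-walked)
[31] read 'a'  n9⇒n1 (fail-walked)
[32] read 'c'  n1⇒n2  → match P0@[31:32],P5@[32:32]
[33] read 'd'  n2⇒n7 (fail-walked)
[34] read 'c'  n7⇒n10 (fail-walked)  → match P5@[34:34]
[35] read 'a'  n10⇒n11  → match P2@[34:35]
[36] read 'd'  n11⇒n9 (fail-walked)
[37] read 'c'  n9⇒n10  → match P5@[37:37]
[38] read 'a'  n10⇒n11  → match P2@[37:38]
[39] read 'c'  n11⇒n12  → match P0@[38:39],P4@[36:39],P5@[39:39]
[40] read 'a'  n12⇒n6 (fail-walked)  → match P2@[39:40]
[41] read 'b'  n6⇒n3 (fail-walked)
[42] read 'a'  n3⇒n1 (fail-walked)
[43] read 'a'  n1⇒n1 (fail-walked)
[44] read 'c'  n1⇒n2  → match P0@[43:44],P5@[44:44]
[45] read 'a'  n2⇒n6 (fail-walked)  → match P2@[44:45]
[46] read 'd'  n6⇒n9 (fail-walked)
[47] read 'd'  n9⇒n9 (fail-walked)
[48] read 'a'  n9⇒n1 (fail-walked)
[49] read 'c'  n1⇒n2  → match P0@[48:49],P5@[49:49]
[50] read 'b'  n2⇒n3 (fail-walked)

Matches: [[3,0],[3,5],[10,5],[11,2],[12,0],[12,4],[12,5],[14,5],[15,2],[16,0],[16,4],[16,5],[20,1],[23,5],[24,2],[25,0],[25,4],[25,5],[26,5],[27,2],[32,0],[32,5],[34,5],[35,2],[37,5],[38,2],[39,0],[39,4],[39,5],[40,2],[44,0],[44,5],[45,2],[49,0],[49,5]]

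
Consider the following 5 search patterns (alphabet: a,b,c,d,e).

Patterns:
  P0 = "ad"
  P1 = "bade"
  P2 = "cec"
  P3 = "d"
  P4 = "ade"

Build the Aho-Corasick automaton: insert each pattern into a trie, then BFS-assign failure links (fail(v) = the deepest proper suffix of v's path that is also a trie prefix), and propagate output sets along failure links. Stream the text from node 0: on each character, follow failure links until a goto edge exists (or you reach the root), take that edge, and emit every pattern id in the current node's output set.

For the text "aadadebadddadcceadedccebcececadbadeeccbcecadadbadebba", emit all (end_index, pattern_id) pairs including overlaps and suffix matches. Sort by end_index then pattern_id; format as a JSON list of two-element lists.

Build automaton:
Trie nodes:
  0='ε' goto a→1 b→3 c→7 d→10
  1='a' goto d→2
  2='ad' goto e→11  [P0 ends]
  3='b' goto a→4
  4='ba' goto d→5
  5='bad' goto e→6
  6='bade' goto ·  [P1 ends]
  7='c' goto e→8
  8='ce' goto c→9
  9='cec' goto ·  [P2 ends]
  10='d' goto ·  [P3 ends]
  11='ade' goto ·  [P4 ends]

BFS fail/out derivation:
  fail(1) 'a': from fail(0)=0 chase 'a': 0 ⇒ 0;  out=∅∪out(0)=∅
  fail(3) 'b': from fail(0)=0 chase 'b': 0 ⇒ 0;  out=∅∪out(0)=∅
  fail(7) 'c': from fail(0)=0 chase 'c': 0 ⇒ 0;  out=∅∪out(0)=∅
  fail(10) 'd': from fail(0)=0 chase 'd': 0 ⇒ 0;  out={3}∪out(0)={3}
  fail(2) 'ad': from fail(1)=0 chase 'd': 0 ⇒ 10;  out={0}∪out(10)={0,3}
  fail(4) 'ba': from fail(3)=0 chase 'a': 0 ⇒ 1;  out=∅∪out(1)=∅
  fail(8) 'ce': from fail(7)=0 chase 'e': 0 ⇒ 0;  out=∅∪out(0)=∅
  fail(5) 'bad': from fail(4)=1 chase 'd': 1 ⇒ 2;  out=∅∪out(2)={0,3}
  fail(9) 'cec': from fail(8)=0 chase 'c': 0 ⇒ 7;  out={2}∪out(7)={2}
  fail(11) 'ade': from fail(2)=10 chase 'e': 10→0 ⇒ 0;  out={4}∪out(0)={4}
  fail(6) 'bade': from fail(5)=2 chase 'e': 2 ⇒ 11;  out={1}∪out(11)={1,4}

Scan:
pos 0 'a': at 1
pos 1 'a': at 1 (fail-walked)
pos 2 'd': at 2  emit P0@[1:2],P3@[2:2]
pos 3 'a': at 1 (fail-walked)
pos 4 'd': at 2  emit P0@[3:4],P3@[4:4]
pos 5 'e': at 11  emit P4@[3:5]
pos 6 'b': at 3 (fail-walked)
pos 7 'a': at 4
pos 8 'd': at 5  emit P0@[7:8],P3@[8:8]
pos 9 'd': at 10 (fail-walked)  emit P3@[9:9]
pos 10 'd': at 10 (fail-walked)  emit P3@[10:10]
pos 11 'a': at 1 (fail-walked)
pos 12 'd': at 2  emit P0@[11:12],P3@[12:12]
pos 13 'c': at 7 (fail-walked)
pos 14 'c': at 7 (fail-walked)
pos 15 'e': at 8
pos 16 'a': at 1 (fail-walked)
pos 17 'd': at 2  emit P0@[16:17],P3@[17:17]
pos 18 'e': at 11  emit P4@[16:18]
pos 19 'd': at 10 (fail-walked)  emit P3@[19:19]
pos 20 'c': at 7 (fail-walked)
pos 21 'c': at 7 (fail-walked)
pos 22 'e': at 8
pos 23 'b': at 3 (fail-walked)
pos 24 'c': at 7 (fail-walked)
pos 25 'e': at 8
pos 26 'c': at 9  emit P2@[24:26]
pos 27 'e': at 8 (fail-walked)
pos 28 'c': at 9  emit P2@[26:28]
pos 29 'a': at 1 (fail-walked)
pos 30 'd': at 2  emit P0@[29:30],P3@[30:30]
pos 31 'b': at 3 (fail-walked)
pos 32 'a': at 4
pos 33 'd': at 5  emit P0@[32:33],P3@[33:33]
pos 34 'e': at 6  emit P1@[31:34],P4@[32:34]
pos 35 'e': at 0 (fail-walked)
pos 36 'c': at 7
pos 37 'c': at 7 (fail-walked)
pos 38 'b': at 3 (fail-walked)
pos 39 'c': at 7 (fail-walked)
pos 40 'e': at 8
pos 41 'c': at 9  emit P2@[39:41]
pos 42 'a': at 1 (fail-walked)
pos 43 'd': at 2  emit P0@[42:43],P3@[43:43]
pos 44 'a': at 1 (fail-walked)
pos 45 'd': at 2  emit P0@[44:45],P3@[45:45]
pos 46 'b': at 3 (fail-walked)
pos 47 'a': at 4
pos 48 'd': at 5  emit P0@[47:48],P3@[48:48]
pos 49 'e': at 6  emit P1@[46:49],P4@[47:49]
pos 50 'b': at 3 (fail-walked)
pos 51 'b': at 3 (fail-walked)
pos 52 'a': at 4

All matches (sorted): [[2,0],[2,3],[4,0],[4,3],[5,4],[8,0],[8,3],[9,3],[10,3],[12,0],[12,3],[17,0],[17,3],[18,4],[19,3],[26,2],[28,2],[30,0],[30,3],[33,0],[33,3],[34,1],[34,4],[41,2],[43,0],[43,3],[45,0],[45,3],[48,0],[48,3],[49,1],[49,4]]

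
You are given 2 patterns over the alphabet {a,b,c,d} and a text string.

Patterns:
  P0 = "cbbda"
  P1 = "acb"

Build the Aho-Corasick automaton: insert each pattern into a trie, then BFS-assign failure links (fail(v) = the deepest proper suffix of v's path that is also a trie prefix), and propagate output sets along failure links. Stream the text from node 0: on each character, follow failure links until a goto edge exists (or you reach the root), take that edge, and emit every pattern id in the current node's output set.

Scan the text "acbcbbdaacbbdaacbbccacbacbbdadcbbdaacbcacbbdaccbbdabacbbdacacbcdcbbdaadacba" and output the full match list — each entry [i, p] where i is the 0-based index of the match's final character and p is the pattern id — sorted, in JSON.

Build automaton:
Trie nodes:
  n0 'ε': a→6 c→1
  n1 'c': b→2
  n2 'cb': b→3
  n3 'cbb': d→4
  n4 'cbbd': a→5
  n5 'cbbda': ·  [P0 ends]
  n6 'a': c→7
  n7 'ac': b→8
  n8 'acb': ·  [P1 ends]

BFS fail/out derivation:
  n1('c'): parent n0 fail=0; on 'c' 0 → fail=0;  out ∅∪∅=∅
  n6('a'): parent n0 fail=0; on 'a' 0 → fail=0;  out ∅∪∅=∅
  n2('cb'): parent n1 fail=0; on 'b' 0 → fail=0;  out ∅∪∅=∅
  n7('ac'): parent n6 fail=0; on 'c' 0 → fail=1;  out ∅∪∅=∅
  n3('cbb'): parent n2 fail=0; on 'b' 0 → fail=0;  out ∅∪∅=∅
  n8('acb'): parent n7 fail=1; on 'b' 1 → fail=2;  out {1}∪∅={1}
  n4('cbbd'): parent n3 fail=0; on 'd' 0 → fail=0;  out ∅∪∅=∅
  n5('cbbda'): parent n4 fail=0; on 'a' 0 → fail=6;  out {0}∪∅={0}

Scan:
pos 0 'a': at 6
pos 1 'c': at 7
pos 2 'b': at 8  emit P1@[0:2]
pos 3 'c': at 1 (fail-walked)
pos 4 'b': at 2
pos 5 'b': at 3
pos 6 'd': at 4
pos 7 'a': at 5  emit P0@[3:7]
pos 8 'a': at 6 (fail-walked)
pos 9 'c': at 7
pos 10 'b': at 8  emit P1@[8:10]
pos 11 'b': at 3 (fail-walked)
pos 12 'd': at 4
pos 13 'a': at 5  emit P0@[9:13]
pos 14 'a': at 6 (fail-walked)
pos 15 'c': at 7
pos 16 'b': at 8  emit P1@[14:16]
pos 17 'b': at 3 (fail-walked)
pos 18 'c': at 1 (fail-walked)
pos 19 'c': at 1 (fail-walked)
pos 20 'a': at 6 (fail-walked)
pos 21 'c': at 7
pos 22 'b': at 8  emit P1@[20:22]
pos 23 'a': at 6 (fail-walked)
pos 24 'c': at 7
pos 25 'b': at 8  emit P1@[23:25]
pos 26 'b': at 3 (fail-walked)
pos 27 'd': at 4
pos 28 'a': at 5  emit P0@[24:28]
pos 29 'd': at 0 (fail-walked)
pos 30 'c': at 1
pos 31 'b': at 2
pos 32 'b': at 3
pos 33 'd': at 4
pos 34 'a': at 5  emit P0@[30:34]
pos 35 'a': at 6 (fail-walked)
pos 36 'c': at 7
pos 37 'b': at 8  emit P1@[35:37]
pos 38 'c': at 1 (fail-walked)
pos 39 'a': at 6 (fail-walked)
pos 40 'c': at 7
pos 41 'b': at 8  emit P1@[39:41]
pos 42 'b': at 3 (fail-walked)
pos 43 'd': at 4
pos 44 'a': at 5  emit P0@[40:44]
pos 45 'c': at 7 (fail-walked)
pos 46 'c': at 1 (fail-walked)
pos 47 'b': at 2
pos 48 'b': at 3
pos 49 'd': at 4
pos 50 'a': at 5  emit P0@[46:50]
pos 51 'b': at 0 (fail-walked)
pos 52 'a': at 6
pos 53 'c': at 7
pos 54 'b': at 8  emit P1@[52:54]
pos 55 'b': at 3 (fail-walked)
pos 56 'd': at 4
pos 57 'a': at 5  emit P0@[53:57]
pos 58 'c': at 7 (fail-walked)
pos 59 'a': at 6 (fail-walked)
pos 60 'c': at 7
pos 61 'b': at 8  emit P1@[59:61]
pos 62 'c': at 1 (fail-walked)
pos 63 'd': at 0 (fail-walked)
pos 64 'c': at 1
pos 65 'b': at 2
pos 66 'b': at 3
pos 67 'd': at 4
pos 68 'a': at 5  emit P0@[64:68]
pos 69 'a': at 6 (fail-walked)
pos 70 'd': at 0 (fail-walked)
pos 71 'a': at 6
pos 72 'c': at 7
pos 73 'b': at 8  emit P1@[71:73]
pos 74 'a': at 6 (fail-walked)

Result: [[2,1],[7,0],[10,1],[13,0],[16,1],[22,1],[25,1],[28,0],[34,0],[37,1],[41,1],[44,0],[50,0],[54,1],[57,0],[61,1],[68,0],[73,1]]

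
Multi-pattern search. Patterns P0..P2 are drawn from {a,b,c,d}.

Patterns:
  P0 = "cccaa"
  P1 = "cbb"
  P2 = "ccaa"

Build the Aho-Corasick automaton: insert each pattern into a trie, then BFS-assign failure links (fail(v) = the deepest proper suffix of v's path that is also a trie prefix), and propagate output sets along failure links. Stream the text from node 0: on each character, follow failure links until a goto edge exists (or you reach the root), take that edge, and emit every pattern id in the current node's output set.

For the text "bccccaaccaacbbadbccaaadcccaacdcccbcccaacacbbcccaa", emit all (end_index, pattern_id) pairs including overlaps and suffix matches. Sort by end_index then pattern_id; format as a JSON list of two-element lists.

Build:
Trie (insert patterns):
  0='ε' goto c→1
  1='c' goto b→6 c→2
  2='cc' goto a→8 c→3
  3='ccc' goto a→4
  4='ccca' goto a→5
  5='cccaa' goto ·  [P0 ends]
  6='cb' goto b→7
  7='cbb' goto ·  [P1 ends]
  8='cca' goto a→9
  9='ccaa' goto ·  [P2 ends]

BFS fail/out derivation:
  n1('c'): parent n0 fail=0; on 'c' 0 → fail=0;  out ∅∪∅=∅
  n2('cc'): parent n1 fail=0; on 'c' 0 → fail=1;  out ∅∪∅=∅
  n6('cb'): parent n1 fail=0; on 'b' 0 → fail=0;  out ∅∪∅=∅
  n3('ccc'): parent n2 fail=1; on 'c' 1 → fail=2;  out ∅∪∅=∅
  n7('cbb'): parent n6 fail=0; on 'b' 0 → fail=0;  out {1}∪∅={1}
  n8('cca'): parent n2 fail=1; on 'a' 1→0 → fail=0;  out ∅∪∅=∅
  n4('ccca'): parent n3 fail=2; on 'a' 2 → fail=8;  out ∅∪∅=∅
  n9('ccaa'): parent n8 fail=0; on 'a' 0 → fail=0;  out {2}∪∅={2}
  n5('cccaa'): parent n4 fail=8; on 'a' 8 → fail=9;  out {0}∪{2}={0,2}

Text stream:
pos 0 'b': at 0
pos 1 'c': at 1
pos 2 'c': at 2
pos 3 'c': at 3
pos 4 'c': at 3 (via fail)
pos 5 'a': at 4
pos 6 'a': at 5  → match P0@[2:6],P2@[3:6]
pos 7 'c': at 1 (via fail)
pos 8 'c': at 2
pos 9 'a': at 8
pos 10 'a': at 9  → match P2@[7:10]
pos 11 'c': at 1 (via fail)
pos 12 'b': at 6
pos 13 'b': at 7  → match P1@[11:13]
pos 14 'a': at 0 (via fail)
pos 15 'd': at 0
pos 16 'b': at 0
pos 17 'c': at 1
pos 18 'c': at 2
pos 19 'a': at 8
pos 20 'a': at 9  → match P2@[17:20]
pos 21 'a': at 0 (via fail)
pos 22 'd': at 0
pos 23 'c': at 1
pos 24 'c': at 2
pos 25 'c': at 3
pos 26 'a': at 4
pos 27 'a': at 5  → match P0@[23:27],P2@[24:27]
pos 28 'c': at 1 (via fail)
pos 29 'd': at 0 (via fail)
pos 30 'c': at 1
pos 31 'c': at 2
pos 32 'c': at 3
pos 33 'b': at 6 (via fail)
pos 34 'c': at 1 (via fail)
pos 35 'c': at 2
pos 36 'c': at 3
pos 37 'a': at 4
pos 38 'a': at 5  → match P0@[34:38],P2@[35:38]
pos 39 'c': at 1 (via fail)
pos 40 'a': at 0 (via fail)
pos 41 'c': at 1
pos 42 'b': at 6
pos 43 'b': at 7  → match P1@[41:43]
pos 44 'c': at 1 (via fail)
pos 45 'c': at 2
pos 46 'c': at 3
pos 47 'a': at 4
pos 48 'a': at 5  → match P0@[44:48],P2@[45:48]

Result: [[6,0],[6,2],[10,2],[13,1],[20,2],[27,0],[27,2],[38,0],[38,2],[43,1],[48,0],[48,2]]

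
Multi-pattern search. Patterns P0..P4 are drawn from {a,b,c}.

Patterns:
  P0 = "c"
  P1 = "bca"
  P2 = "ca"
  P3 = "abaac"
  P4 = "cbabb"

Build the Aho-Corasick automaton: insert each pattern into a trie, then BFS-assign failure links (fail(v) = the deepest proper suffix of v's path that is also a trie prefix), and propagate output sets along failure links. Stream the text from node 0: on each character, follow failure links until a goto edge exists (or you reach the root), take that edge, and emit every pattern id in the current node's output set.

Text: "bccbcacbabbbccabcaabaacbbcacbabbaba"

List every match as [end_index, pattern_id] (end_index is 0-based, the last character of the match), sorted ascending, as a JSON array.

Build automaton:
Trie (insert patterns):
  0='ε' goto a→6 b→2 c→1
  1='c' goto a→5 b→11  ←P0
  2='b' goto c→3
  3='bc' goto a→4
  4='bca' goto ·  ←P1
  5='ca' goto ·  ←P2
  6='a' goto b→7
  7='ab' goto a→8
  8='aba' goto a→9
  9='abaa' goto c→10
  10='abaac' goto ·  ←P3
  11='cb' goto a→12
  12='cba' goto b→13
  13='cbab' goto b→14
  14='cbabb' goto ·  ←P4

BFS fail/out derivation:
  fail(1) 'c': from fail(0)=0 chase 'c': 0 ⇒ 0;  out={0}∪out(0)={0}
  fail(2) 'b': from fail(0)=0 chase 'b': 0 ⇒ 0;  out=∅∪out(0)=∅
  fail(6) 'a': from fail(0)=0 chase 'a': 0 ⇒ 0;  out=∅∪out(0)=∅
  fail(3) 'bc': from fail(2)=0 chase 'c': 0 ⇒ 1;  out=∅∪out(1)={0}
  fail(5) 'ca': from fail(1)=0 chase 'a': 0 ⇒ 6;  out={2}∪out(6)={2}
  fail(7) 'ab': from fail(6)=0 chase 'b': 0 ⇒ 2;  out=∅∪out(2)=∅
  fail(11) 'cb': from fail(1)=0 chase 'b': 0 ⇒ 2;  out=∅∪out(2)=∅
  fail(4) 'bca': from fail(3)=1 chase 'a': 1 ⇒ 5;  out={1}∪out(5)={1,2}
  fail(8) 'aba': from fail(7)=2 chase 'a': 2→0 ⇒ 6;  out=∅∪out(6)=∅
  fail(12) 'cba': from fail(11)=2 chase 'a': 2→0 ⇒ 6;  out=∅∪out(6)=∅
  fail(9) 'abaa': from fail(8)=6 chase 'a': 6→0 ⇒ 6;  out=∅∪out(6)=∅
  fail(13) 'cbab': from fail(12)=6 chase 'b': 6 ⇒ 7;  out=∅∪out(7)=∅
  fail(10) 'abaac': from fail(9)=6 chase 'c': 6→0 ⇒ 1;  out={3}∪out(1)={0,3}
  fail(14) 'cbabb': from fail(13)=7 chase 'b': 7→2→0 ⇒ 2;  out={4}∪out(2)={4}

Text stream:
i=0 'b': node 0→2
i=1 'c': node 2→3  ** P0@[1:1]
i=2 'c': node 3→1 (fail-walked)  ** P0@[2:2]
i=3 'b': node 1→11
i=4 'c': node 11→3 (fail-walked)  ** P0@[4:4]
i=5 'a': node 3→4  ** P1@[3:5],P2@[4:5]
i=6 'c': node 4→1 (fail-walked)  ** P0@[6:6]
i=7 'b': node 1→11
i=8 'a': node 11→12
i=9 'b': node 12→13
i=10 'b': node 13→14  ** P4@[6:10]
i=11 'b': node 14→2 (fail-walked)
i=12 'c': node 2→3  ** P0@[12:12]
i=13 'c': node 3→1 (fail-walked)  ** P0@[13:13]
i=14 'a': node 1→5  ** P2@[13:14]
i=15 'b': node 5→7 (fail-walked)
i=16 'c': node 7→3 (fail-walked)  ** P0@[16:16]
i=17 'a': node 3→4  ** P1@[15:17],P2@[16:17]
i=18 'a': node 4→6 (fail-walked)
i=19 'b': node 6→7
i=20 'a': node 7→8
i=21 'a': node 8→9
i=22 'c': node 9→10  ** P0@[22:22],P3@[18:22]
i=23 'b': node 10→11 (fail-walked)
i=24 'b': node 11→2 (fail-walked)
i=25 'c': node 2→3  ** P0@[25:25]
i=26 'a': node 3→4  ** P1@[24:26],P2@[25:26]
i=27 'c': node 4→1 (fail-walked)  ** P0@[27:27]
i=28 'b': node 1→11
i=29 'a': node 11→12
i=30 'b': node 12→13
i=31 'b': node 13→14  ** P4@[27:31]
i=32 'a': node 14→6 (fail-walked)
i=33 'b': node 6→7
i=34 'a': node 7→8

All matches (sorted): [[1,0],[2,0],[4,0],[5,1],[5,2],[6,0],[10,4],[12,0],[13,0],[14,2],[16,0],[17,1],[17,2],[22,0],[22,3],[25,0],[26,1],[26,2],[27,0],[31,4]]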